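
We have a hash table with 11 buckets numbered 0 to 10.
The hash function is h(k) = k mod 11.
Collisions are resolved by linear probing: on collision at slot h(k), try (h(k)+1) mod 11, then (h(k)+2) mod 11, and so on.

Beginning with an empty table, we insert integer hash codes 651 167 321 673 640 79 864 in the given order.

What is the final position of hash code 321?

4

651: h=2 → slot 2
167: h=2, probe 2,3 → slot 3
321: h=2, probe 2,3,4 → slot 4
673: h=2, probe 2,3,4,5 → slot 5
640: h=2, probe 2,3,4,5,6 → slot 6
79: h=2, probe 2,3,4,5,6,7 → slot 7
864: h=6, probe 6,7,8 → slot 8
Table: [—, —, 651, 167, 321, 673, 640, 79, 864, —, —]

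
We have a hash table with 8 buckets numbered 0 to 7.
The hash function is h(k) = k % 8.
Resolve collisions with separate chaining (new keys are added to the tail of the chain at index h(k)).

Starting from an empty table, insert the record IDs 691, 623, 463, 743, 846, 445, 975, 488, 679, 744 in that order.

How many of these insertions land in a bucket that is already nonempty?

691 -> bucket 3
623 -> bucket 7
463 -> bucket 7 (collision)
743 -> bucket 7 (collision)
846 -> bucket 6
445 -> bucket 5
975 -> bucket 7 (collision)
488 -> bucket 0
679 -> bucket 7 (collision)
744 -> bucket 0 (collision)
Final buckets:
0: 488 -> 744
1: ∅
2: ∅
3: 691
4: ∅
5: 445
6: 846
7: 623 -> 463 -> 743 -> 975 -> 679

5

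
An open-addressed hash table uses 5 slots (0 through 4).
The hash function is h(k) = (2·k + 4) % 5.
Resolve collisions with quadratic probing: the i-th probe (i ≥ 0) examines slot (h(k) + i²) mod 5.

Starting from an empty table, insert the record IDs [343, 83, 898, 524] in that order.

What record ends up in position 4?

Insert 343: h=0, slot 0 empty -> index 0.
Insert 83: h=0, slot 0 occupied -> index 1.
Insert 898: h=0, slots 0,1 occupied -> index 4.
Insert 524: h=2, slot 2 empty -> index 2.
Table: [343, 83, 524, —, 898]

898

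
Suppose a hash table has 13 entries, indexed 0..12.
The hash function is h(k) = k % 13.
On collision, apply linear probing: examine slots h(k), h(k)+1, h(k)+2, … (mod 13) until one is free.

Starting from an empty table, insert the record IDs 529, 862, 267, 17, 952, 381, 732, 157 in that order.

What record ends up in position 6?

381

529 hashes to 9; slot 9 is free → place at 9.
862 hashes to 4; slot 4 is free → place at 4.
267 hashes to 7; slot 7 is free → place at 7.
17 hashes to 4; 4 taken → place at 5.
952 hashes to 3; slot 3 is free → place at 3.
381 hashes to 4; 4,5 taken → place at 6.
732 hashes to 4; 4,5,6,7 taken → place at 8.
157 hashes to 1; slot 1 is free → place at 1.
Table: [-, 157, -, 952, 862, 17, 381, 267, 732, 529, -, -, -]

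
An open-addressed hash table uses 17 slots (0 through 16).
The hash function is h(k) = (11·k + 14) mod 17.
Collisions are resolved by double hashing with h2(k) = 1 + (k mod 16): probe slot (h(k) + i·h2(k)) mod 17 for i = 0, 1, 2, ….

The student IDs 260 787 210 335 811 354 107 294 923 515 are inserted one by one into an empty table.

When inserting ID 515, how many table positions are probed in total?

260: h=1 => slot 1
787: h=1, h2=4, probe 1,5 => slot 5
210: h=12 => slot 12
335: h=10 => slot 10
811: h=10, h2=12, probe 10,5,0 => slot 0
354: h=15 => slot 15
107: h=1, h2=12, probe 1,13 => slot 13
294: h=1, h2=7, probe 1,8 => slot 8
923: h=1, h2=12, probe 1,13,8,3 => slot 3
515: h=1, h2=4, probe 1,5,9 => slot 9
Table: [811, 260, -, 923, -, 787, -, -, 294, 515, 335, -, 210, 107, -, 354, -]

3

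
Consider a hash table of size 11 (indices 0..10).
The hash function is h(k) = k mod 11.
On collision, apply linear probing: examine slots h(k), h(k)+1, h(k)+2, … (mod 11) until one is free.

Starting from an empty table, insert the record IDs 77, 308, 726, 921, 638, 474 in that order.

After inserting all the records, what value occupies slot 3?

77: h=0 -> slot 0
308: h=0, probe 0,1 -> slot 1
726: h=0, probe 0,1,2 -> slot 2
921: h=8 -> slot 8
638: h=0, probe 0,1,2,3 -> slot 3
474: h=1, probe 1,2,3,4 -> slot 4
Table: [77, 308, 726, 638, 474, ∅, ∅, ∅, 921, ∅, ∅]

638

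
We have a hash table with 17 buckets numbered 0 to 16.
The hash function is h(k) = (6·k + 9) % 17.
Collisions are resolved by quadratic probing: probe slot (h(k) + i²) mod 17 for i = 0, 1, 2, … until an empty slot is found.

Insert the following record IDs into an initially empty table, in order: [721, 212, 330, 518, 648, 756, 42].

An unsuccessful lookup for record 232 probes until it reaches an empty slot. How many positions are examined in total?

721 hashes to 0; slot 0 is free → place at 0.
212 hashes to 6; slot 6 is free → place at 6.
330 hashes to 0; 0 taken → place at 1.
518 hashes to 6; 6 taken → place at 7.
648 hashes to 4; slot 4 is free → place at 4.
756 hashes to 6; 6,7 taken → place at 10.
42 hashes to 6; 6,7,10 taken → place at 15.
Table: [721, 330, ., ., 648, ., 212, 518, ., ., 756, ., ., ., ., 42, .]
Lookup 232: h=7, probe 7,8 → slot 8 empty, not found.

2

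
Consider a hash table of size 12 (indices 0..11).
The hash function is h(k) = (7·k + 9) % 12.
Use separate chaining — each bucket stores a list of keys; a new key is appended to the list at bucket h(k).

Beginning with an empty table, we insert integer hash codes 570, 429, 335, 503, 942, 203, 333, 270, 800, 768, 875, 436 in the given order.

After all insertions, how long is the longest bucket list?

570 -> bucket 3
429 -> bucket 0
335 -> bucket 2
503 -> bucket 2 (collision)
942 -> bucket 3 (collision)
203 -> bucket 2 (collision)
333 -> bucket 0 (collision)
270 -> bucket 3 (collision)
800 -> bucket 5
768 -> bucket 9
875 -> bucket 2 (collision)
436 -> bucket 1
Final buckets:
0: 429 -> 333
1: 436
2: 335 -> 503 -> 203 -> 875
3: 570 -> 942 -> 270
4: _
5: 800
6: _
7: _
8: _
9: 768
10: _
11: _

4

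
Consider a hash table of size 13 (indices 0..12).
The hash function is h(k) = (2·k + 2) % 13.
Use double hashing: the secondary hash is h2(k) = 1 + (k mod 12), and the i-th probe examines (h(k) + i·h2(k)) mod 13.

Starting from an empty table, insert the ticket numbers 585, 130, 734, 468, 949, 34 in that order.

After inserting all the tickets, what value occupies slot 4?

949

Insert 585: h=2, slot 2 empty => index 2.
Insert 130: h=2, h2=11, slot 2 occupied => index 0.
Insert 734: h=1, slot 1 empty => index 1.
Insert 468: h=2, h2=1, slot 2 occupied => index 3.
Insert 949: h=2, h2=2, slot 2 occupied => index 4.
Insert 34: h=5, slot 5 empty => index 5.
Table: [130, 734, 585, 468, 949, 34, _, _, _, _, _, _, _]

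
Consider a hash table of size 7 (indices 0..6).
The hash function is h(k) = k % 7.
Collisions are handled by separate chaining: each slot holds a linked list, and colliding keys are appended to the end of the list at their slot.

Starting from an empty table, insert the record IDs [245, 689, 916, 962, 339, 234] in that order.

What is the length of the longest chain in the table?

Insert 245: h=0, bucket 0 empty -> new chain.
Insert 689: h=3, bucket 3 empty -> new chain.
Insert 916: h=6, bucket 6 empty -> new chain.
Insert 962: h=3, bucket 3 nonempty -> append to chain.
Insert 339: h=3, bucket 3 nonempty -> append to chain.
Insert 234: h=3, bucket 3 nonempty -> append to chain.
Final buckets:
0: 245
1: —
2: —
3: 689 -> 962 -> 339 -> 234
4: —
5: —
6: 916

4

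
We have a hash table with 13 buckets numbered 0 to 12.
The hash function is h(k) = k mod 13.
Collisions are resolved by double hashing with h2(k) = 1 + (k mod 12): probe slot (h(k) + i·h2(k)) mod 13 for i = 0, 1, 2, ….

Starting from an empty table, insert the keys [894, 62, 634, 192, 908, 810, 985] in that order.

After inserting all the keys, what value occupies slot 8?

634

Insert 894: h=10, slot 10 empty -> index 10.
Insert 62: h=10, h2=3, slot 10 occupied -> index 0.
Insert 634: h=10, h2=11, slot 10 occupied -> index 8.
Insert 192: h=10, h2=1, slot 10 occupied -> index 11.
Insert 908: h=11, h2=9, slot 11 occupied -> index 7.
Insert 810: h=4, slot 4 empty -> index 4.
Insert 985: h=10, h2=2, slot 10 occupied -> index 12.
Table: [62, ., ., ., 810, ., ., 908, 634, ., 894, 192, 985]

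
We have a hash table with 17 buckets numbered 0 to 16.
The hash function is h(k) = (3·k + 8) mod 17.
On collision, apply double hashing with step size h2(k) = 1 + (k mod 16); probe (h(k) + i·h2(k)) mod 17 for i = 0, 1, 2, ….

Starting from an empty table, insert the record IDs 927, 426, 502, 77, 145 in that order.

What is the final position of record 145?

927: h=1 -> slot 1
426: h=11 -> slot 11
502: h=1, h2=7, probe 1,8 -> slot 8
77: h=1, h2=14, probe 1,15 -> slot 15
145: h=1, h2=2, probe 1,3 -> slot 3
Table: [_, 927, _, 145, _, _, _, _, 502, _, _, 426, _, _, _, 77, _]

3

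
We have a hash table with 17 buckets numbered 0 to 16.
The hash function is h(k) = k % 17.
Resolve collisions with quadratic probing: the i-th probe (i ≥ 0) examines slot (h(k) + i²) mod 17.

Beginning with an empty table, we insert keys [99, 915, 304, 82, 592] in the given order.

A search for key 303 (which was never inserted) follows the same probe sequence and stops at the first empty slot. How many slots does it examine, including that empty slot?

99: h=14 => slot 14
915: h=14, probe 14,15 => slot 15
304: h=15, probe 15,16 => slot 16
82: h=14, probe 14,15,1 => slot 1
592: h=14, probe 14,15,1,6 => slot 6
Table: [_, 82, _, _, _, _, 592, _, _, _, _, _, _, _, 99, 915, 304]
Lookup 303: h=14, probe 14,15,1,6,13 → slot 13 empty, not found.

5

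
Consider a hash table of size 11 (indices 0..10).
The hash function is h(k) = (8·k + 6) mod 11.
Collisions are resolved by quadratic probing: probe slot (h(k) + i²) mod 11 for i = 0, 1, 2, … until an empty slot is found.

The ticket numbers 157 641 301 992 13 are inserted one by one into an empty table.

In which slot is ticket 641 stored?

9

157: h=8 -> slot 8
641: h=8, probe 8,9 -> slot 9
301: h=5 -> slot 5
992: h=0 -> slot 0
13: h=0, probe 0,1 -> slot 1
Table: [992, 13, ∅, ∅, ∅, 301, ∅, ∅, 157, 641, ∅]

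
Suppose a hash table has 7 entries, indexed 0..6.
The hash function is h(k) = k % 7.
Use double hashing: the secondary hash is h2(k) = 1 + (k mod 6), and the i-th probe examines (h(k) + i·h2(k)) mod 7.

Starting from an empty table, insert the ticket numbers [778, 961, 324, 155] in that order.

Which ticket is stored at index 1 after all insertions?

Insert 778: h=1, slot 1 empty → index 1.
Insert 961: h=2, slot 2 empty → index 2.
Insert 324: h=2, h2=1, slot 2 occupied → index 3.
Insert 155: h=1, h2=6, slot 1 occupied → index 0.
Table: [155, 778, 961, 324, ., ., .]

778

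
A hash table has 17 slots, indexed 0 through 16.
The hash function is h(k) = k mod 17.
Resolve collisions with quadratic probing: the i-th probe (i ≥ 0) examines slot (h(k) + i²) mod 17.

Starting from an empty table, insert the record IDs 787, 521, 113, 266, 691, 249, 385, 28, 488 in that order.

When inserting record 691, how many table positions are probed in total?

787 hashes to 5; slot 5 is free -> place at 5.
521 hashes to 11; slot 11 is free -> place at 11.
113 hashes to 11; 11 taken -> place at 12.
266 hashes to 11; 11,12 taken -> place at 15.
691 hashes to 11; 11,12,15 taken -> place at 3.
249 hashes to 11; 11,12,15,3 taken -> place at 10.
385 hashes to 11; 11,12,15,3,10 taken -> place at 2.
28 hashes to 11; 11,12,15,3,10,2 taken -> place at 13.
488 hashes to 12; 12,13 taken -> place at 16.
Table: [-, -, 385, 691, -, 787, -, -, -, -, 249, 521, 113, 28, -, 266, 488]

4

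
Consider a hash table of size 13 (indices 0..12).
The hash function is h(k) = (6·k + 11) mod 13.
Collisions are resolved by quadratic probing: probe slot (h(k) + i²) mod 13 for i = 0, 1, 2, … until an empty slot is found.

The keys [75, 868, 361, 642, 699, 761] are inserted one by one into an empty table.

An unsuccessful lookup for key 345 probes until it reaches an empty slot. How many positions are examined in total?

75 hashes to 6; slot 6 is free → place at 6.
868 hashes to 6; 6 taken → place at 7.
361 hashes to 6; 6,7 taken → place at 10.
642 hashes to 2; slot 2 is free → place at 2.
699 hashes to 6; 6,7,10,2 taken → place at 9.
761 hashes to 1; slot 1 is free → place at 1.
Table: [—, 761, 642, —, —, —, 75, 868, —, 699, 361, —, —]
Lookup 345: h=1, probe 1,2,5 → slot 5 empty, not found.

3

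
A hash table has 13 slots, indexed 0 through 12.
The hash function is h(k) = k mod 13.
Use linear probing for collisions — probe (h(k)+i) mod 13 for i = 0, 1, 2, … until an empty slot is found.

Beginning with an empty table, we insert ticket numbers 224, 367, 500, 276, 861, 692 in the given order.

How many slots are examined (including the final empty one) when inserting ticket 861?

224 hashes to 3; slot 3 is free => place at 3.
367 hashes to 3; 3 taken => place at 4.
500 hashes to 6; slot 6 is free => place at 6.
276 hashes to 3; 3,4 taken => place at 5.
861 hashes to 3; 3,4,5,6 taken => place at 7.
692 hashes to 3; 3,4,5,6,7 taken => place at 8.
Table: [_, _, _, 224, 367, 276, 500, 861, 692, _, _, _, _]

5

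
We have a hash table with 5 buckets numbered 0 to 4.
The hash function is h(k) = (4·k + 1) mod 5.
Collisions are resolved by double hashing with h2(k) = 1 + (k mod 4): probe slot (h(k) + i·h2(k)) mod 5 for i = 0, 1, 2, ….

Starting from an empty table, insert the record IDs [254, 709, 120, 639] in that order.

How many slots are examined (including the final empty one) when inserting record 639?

254: h=2 → slot 2
709: h=2, h2=2, probe 2,4 → slot 4
120: h=1 → slot 1
639: h=2, h2=4, probe 2,1,0 → slot 0
Table: [639, 120, 254, -, 709]

3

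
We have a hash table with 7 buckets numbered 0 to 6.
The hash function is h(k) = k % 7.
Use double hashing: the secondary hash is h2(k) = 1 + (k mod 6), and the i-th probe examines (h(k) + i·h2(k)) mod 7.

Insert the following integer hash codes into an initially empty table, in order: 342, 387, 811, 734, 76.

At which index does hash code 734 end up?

342 hashes to 6; slot 6 is free => place at 6.
387 hashes to 2; slot 2 is free => place at 2.
811 hashes to 6, h2=2; 6 taken => place at 1.
734 hashes to 6, h2=3; 6,2 taken => place at 5.
76 hashes to 6, h2=5; 6 taken => place at 4.
Table: [—, 811, 387, —, 76, 734, 342]

5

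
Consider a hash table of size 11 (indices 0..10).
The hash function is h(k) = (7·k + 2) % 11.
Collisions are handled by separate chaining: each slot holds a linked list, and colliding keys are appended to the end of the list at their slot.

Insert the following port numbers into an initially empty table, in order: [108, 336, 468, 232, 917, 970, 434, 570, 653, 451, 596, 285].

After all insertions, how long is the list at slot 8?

2

108 → bucket 10
336 → bucket 0
468 → bucket 0 (collision)
232 → bucket 9
917 → bucket 8
970 → bucket 5
434 → bucket 4
570 → bucket 10 (collision)
653 → bucket 8 (collision)
451 → bucket 2
596 → bucket 5 (collision)
285 → bucket 6
Final buckets:
0: 336 -> 468
1: _
2: 451
3: _
4: 434
5: 970 -> 596
6: 285
7: _
8: 917 -> 653
9: 232
10: 108 -> 570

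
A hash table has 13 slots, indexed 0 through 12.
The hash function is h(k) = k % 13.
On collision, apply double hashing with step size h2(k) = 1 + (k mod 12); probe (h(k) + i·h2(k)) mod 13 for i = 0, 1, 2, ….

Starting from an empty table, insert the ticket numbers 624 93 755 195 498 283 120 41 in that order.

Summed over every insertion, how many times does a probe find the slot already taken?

Insert 624: h=0, slot 0 empty -> index 0.
Insert 93: h=2, slot 2 empty -> index 2.
Insert 755: h=1, slot 1 empty -> index 1.
Insert 195: h=0, h2=4, slot 0 occupied -> index 4.
Insert 498: h=4, h2=7, slot 4 occupied -> index 11.
Insert 283: h=10, slot 10 empty -> index 10.
Insert 120: h=3, slot 3 empty -> index 3.
Insert 41: h=2, h2=6, slot 2 occupied -> index 8.
Table: [624, 755, 93, 120, 195, —, —, —, 41, —, 283, 498, —]

3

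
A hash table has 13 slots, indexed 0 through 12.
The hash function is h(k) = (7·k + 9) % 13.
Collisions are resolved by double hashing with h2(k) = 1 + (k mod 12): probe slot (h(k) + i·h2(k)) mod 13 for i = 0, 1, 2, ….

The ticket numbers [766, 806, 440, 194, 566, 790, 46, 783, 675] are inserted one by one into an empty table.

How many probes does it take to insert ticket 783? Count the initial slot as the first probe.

766 hashes to 2; slot 2 is free -> place at 2.
806 hashes to 9; slot 9 is free -> place at 9.
440 hashes to 8; slot 8 is free -> place at 8.
194 hashes to 2, h2=3; 2 taken -> place at 5.
566 hashes to 6; slot 6 is free -> place at 6.
790 hashes to 1; slot 1 is free -> place at 1.
46 hashes to 6, h2=11; 6 taken -> place at 4.
783 hashes to 4, h2=4; 4,8 taken -> place at 12.
675 hashes to 2, h2=4; 2,6 taken -> place at 10.
Table: [-, 790, 766, -, 46, 194, 566, -, 440, 806, 675, -, 783]

3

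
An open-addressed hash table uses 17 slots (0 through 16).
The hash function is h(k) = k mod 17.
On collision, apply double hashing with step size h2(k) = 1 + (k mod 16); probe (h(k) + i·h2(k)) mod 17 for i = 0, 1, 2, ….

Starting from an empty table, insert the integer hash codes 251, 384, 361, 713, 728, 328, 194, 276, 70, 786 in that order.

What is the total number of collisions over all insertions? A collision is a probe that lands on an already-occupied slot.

8

251 hashes to 13; slot 13 is free -> place at 13.
384 hashes to 10; slot 10 is free -> place at 10.
361 hashes to 4; slot 4 is free -> place at 4.
713 hashes to 16; slot 16 is free -> place at 16.
728 hashes to 14; slot 14 is free -> place at 14.
328 hashes to 5; slot 5 is free -> place at 5.
194 hashes to 7; slot 7 is free -> place at 7.
276 hashes to 4, h2=5; 4 taken -> place at 9.
70 hashes to 2; slot 2 is free -> place at 2.
786 hashes to 4, h2=3; 4,7,10,13,16,2,5 taken -> place at 8.
Table: [—, —, 70, —, 361, 328, —, 194, 786, 276, 384, —, —, 251, 728, —, 713]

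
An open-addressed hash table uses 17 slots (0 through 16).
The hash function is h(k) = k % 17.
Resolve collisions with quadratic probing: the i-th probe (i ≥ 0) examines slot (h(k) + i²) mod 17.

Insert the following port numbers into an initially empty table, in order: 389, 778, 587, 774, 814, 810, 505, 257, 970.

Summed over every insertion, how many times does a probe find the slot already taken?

2

Insert 389: h=15, slot 15 empty → index 15.
Insert 778: h=13, slot 13 empty → index 13.
Insert 587: h=9, slot 9 empty → index 9.
Insert 774: h=9, slot 9 occupied → index 10.
Insert 814: h=15, slot 15 occupied → index 16.
Insert 810: h=11, slot 11 empty → index 11.
Insert 505: h=12, slot 12 empty → index 12.
Insert 257: h=2, slot 2 empty → index 2.
Insert 970: h=1, slot 1 empty → index 1.
Table: [., 970, 257, ., ., ., ., ., ., 587, 774, 810, 505, 778, ., 389, 814]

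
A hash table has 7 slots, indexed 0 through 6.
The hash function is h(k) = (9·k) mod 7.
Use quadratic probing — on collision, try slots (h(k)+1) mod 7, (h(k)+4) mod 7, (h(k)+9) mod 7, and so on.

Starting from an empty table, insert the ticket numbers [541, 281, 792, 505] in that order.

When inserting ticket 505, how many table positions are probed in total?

541: h=4 -> slot 4
281: h=2 -> slot 2
792: h=2, probe 2,3 -> slot 3
505: h=2, probe 2,3,6 -> slot 6
Table: [_, _, 281, 792, 541, _, 505]

3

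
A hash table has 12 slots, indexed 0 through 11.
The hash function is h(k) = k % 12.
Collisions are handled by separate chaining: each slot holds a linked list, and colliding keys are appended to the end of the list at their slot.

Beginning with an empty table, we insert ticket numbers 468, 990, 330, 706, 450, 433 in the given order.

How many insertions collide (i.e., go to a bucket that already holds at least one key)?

2

468 → bucket 0
990 → bucket 6
330 → bucket 6 (collision)
706 → bucket 10
450 → bucket 6 (collision)
433 → bucket 1
Final buckets:
0: 468
1: 433
2: -
3: -
4: -
5: -
6: 990 -> 330 -> 450
7: -
8: -
9: -
10: 706
11: -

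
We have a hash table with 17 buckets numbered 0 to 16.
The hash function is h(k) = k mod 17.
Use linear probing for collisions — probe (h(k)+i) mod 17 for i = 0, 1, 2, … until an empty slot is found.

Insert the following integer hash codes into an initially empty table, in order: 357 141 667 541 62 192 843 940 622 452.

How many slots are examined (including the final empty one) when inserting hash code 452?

357 hashes to 0; slot 0 is free => place at 0.
141 hashes to 5; slot 5 is free => place at 5.
667 hashes to 4; slot 4 is free => place at 4.
541 hashes to 14; slot 14 is free => place at 14.
62 hashes to 11; slot 11 is free => place at 11.
192 hashes to 5; 5 taken => place at 6.
843 hashes to 10; slot 10 is free => place at 10.
940 hashes to 5; 5,6 taken => place at 7.
622 hashes to 10; 10,11 taken => place at 12.
452 hashes to 10; 10,11,12 taken => place at 13.
Table: [357, -, -, -, 667, 141, 192, 940, -, -, 843, 62, 622, 452, 541, -, -]

4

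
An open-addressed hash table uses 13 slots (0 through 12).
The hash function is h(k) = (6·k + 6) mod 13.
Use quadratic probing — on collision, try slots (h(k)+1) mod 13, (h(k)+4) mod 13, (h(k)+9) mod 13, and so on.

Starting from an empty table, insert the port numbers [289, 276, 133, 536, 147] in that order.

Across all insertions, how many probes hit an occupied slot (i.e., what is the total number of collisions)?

6

289 hashes to 11; slot 11 is free → place at 11.
276 hashes to 11; 11 taken → place at 12.
133 hashes to 11; 11,12 taken → place at 2.
536 hashes to 11; 11,12,2 taken → place at 7.
147 hashes to 4; slot 4 is free → place at 4.
Table: [_, _, 133, _, 147, _, _, 536, _, _, _, 289, 276]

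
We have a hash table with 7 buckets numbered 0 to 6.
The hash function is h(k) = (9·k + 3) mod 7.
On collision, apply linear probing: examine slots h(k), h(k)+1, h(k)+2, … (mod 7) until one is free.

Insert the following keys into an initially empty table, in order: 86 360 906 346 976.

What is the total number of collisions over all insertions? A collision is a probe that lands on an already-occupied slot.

86: h=0 => slot 0
360: h=2 => slot 2
906: h=2, probe 2,3 => slot 3
346: h=2, probe 2,3,4 => slot 4
976: h=2, probe 2,3,4,5 => slot 5
Table: [86, ., 360, 906, 346, 976, .]

6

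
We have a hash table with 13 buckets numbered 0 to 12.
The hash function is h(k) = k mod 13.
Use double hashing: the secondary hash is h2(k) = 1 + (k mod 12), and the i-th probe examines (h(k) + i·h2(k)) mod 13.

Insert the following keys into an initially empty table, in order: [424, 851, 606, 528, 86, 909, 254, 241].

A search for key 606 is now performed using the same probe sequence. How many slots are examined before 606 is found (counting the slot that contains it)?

424: h=8 → slot 8
851: h=6 → slot 6
606: h=8, h2=7, probe 8,2 → slot 2
528: h=8, h2=1, probe 8,9 → slot 9
86: h=8, h2=3, probe 8,11 → slot 11
909: h=12 → slot 12
254: h=7 → slot 7
241: h=7, h2=2, probe 7,9,11,0 → slot 0
Table: [241, ∅, 606, ∅, ∅, ∅, 851, 254, 424, 528, ∅, 86, 909]
Lookup 606: h=8, h2=7, probe 8,2 → found at 2.

2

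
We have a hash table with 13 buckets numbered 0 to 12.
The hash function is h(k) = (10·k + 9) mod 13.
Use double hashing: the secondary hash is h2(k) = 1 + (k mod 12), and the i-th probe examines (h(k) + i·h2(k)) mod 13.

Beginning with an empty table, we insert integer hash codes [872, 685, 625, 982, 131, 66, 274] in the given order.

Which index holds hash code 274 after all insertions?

4

872 hashes to 6; slot 6 is free => place at 6.
685 hashes to 8; slot 8 is free => place at 8.
625 hashes to 6, h2=2; 6,8 taken => place at 10.
982 hashes to 1; slot 1 is free => place at 1.
131 hashes to 6, h2=12; 6 taken => place at 5.
66 hashes to 6, h2=7; 6 taken => place at 0.
274 hashes to 6, h2=11; 6 taken => place at 4.
Table: [66, 982, ∅, ∅, 274, 131, 872, ∅, 685, ∅, 625, ∅, ∅]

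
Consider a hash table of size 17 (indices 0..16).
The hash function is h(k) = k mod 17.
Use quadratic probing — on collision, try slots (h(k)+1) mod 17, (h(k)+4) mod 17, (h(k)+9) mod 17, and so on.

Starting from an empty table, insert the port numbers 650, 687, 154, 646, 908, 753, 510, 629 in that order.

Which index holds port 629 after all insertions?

650 hashes to 4; slot 4 is free → place at 4.
687 hashes to 7; slot 7 is free → place at 7.
154 hashes to 1; slot 1 is free → place at 1.
646 hashes to 0; slot 0 is free → place at 0.
908 hashes to 7; 7 taken → place at 8.
753 hashes to 5; slot 5 is free → place at 5.
510 hashes to 0; 0,1,4 taken → place at 9.
629 hashes to 0; 0,1,4,9 taken → place at 16.
Table: [646, 154, ., ., 650, 753, ., 687, 908, 510, ., ., ., ., ., ., 629]

16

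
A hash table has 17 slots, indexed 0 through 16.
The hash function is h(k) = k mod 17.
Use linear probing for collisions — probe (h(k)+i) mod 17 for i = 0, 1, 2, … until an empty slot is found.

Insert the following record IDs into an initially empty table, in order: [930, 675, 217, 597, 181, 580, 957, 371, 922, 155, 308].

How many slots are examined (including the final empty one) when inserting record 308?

6

930 hashes to 12; slot 12 is free => place at 12.
675 hashes to 12; 12 taken => place at 13.
217 hashes to 13; 13 taken => place at 14.
597 hashes to 2; slot 2 is free => place at 2.
181 hashes to 11; slot 11 is free => place at 11.
580 hashes to 2; 2 taken => place at 3.
957 hashes to 5; slot 5 is free => place at 5.
371 hashes to 14; 14 taken => place at 15.
922 hashes to 4; slot 4 is free => place at 4.
155 hashes to 2; 2,3,4,5 taken => place at 6.
308 hashes to 2; 2,3,4,5,6 taken => place at 7.
Table: [∅, ∅, 597, 580, 922, 957, 155, 308, ∅, ∅, ∅, 181, 930, 675, 217, 371, ∅]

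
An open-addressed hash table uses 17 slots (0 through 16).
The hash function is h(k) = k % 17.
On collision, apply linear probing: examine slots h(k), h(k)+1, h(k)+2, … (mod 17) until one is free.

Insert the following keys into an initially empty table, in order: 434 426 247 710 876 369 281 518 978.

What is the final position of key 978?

15

Insert 434: h=9, slot 9 empty → index 9.
Insert 426: h=1, slot 1 empty → index 1.
Insert 247: h=9, slot 9 occupied → index 10.
Insert 710: h=13, slot 13 empty → index 13.
Insert 876: h=9, slots 9,10 occupied → index 11.
Insert 369: h=12, slot 12 empty → index 12.
Insert 281: h=9, slots 9,10,11,12,13 occupied → index 14.
Insert 518: h=8, slot 8 empty → index 8.
Insert 978: h=9, slots 9,10,11,12,13,14 occupied → index 15.
Table: [—, 426, —, —, —, —, —, —, 518, 434, 247, 876, 369, 710, 281, 978, —]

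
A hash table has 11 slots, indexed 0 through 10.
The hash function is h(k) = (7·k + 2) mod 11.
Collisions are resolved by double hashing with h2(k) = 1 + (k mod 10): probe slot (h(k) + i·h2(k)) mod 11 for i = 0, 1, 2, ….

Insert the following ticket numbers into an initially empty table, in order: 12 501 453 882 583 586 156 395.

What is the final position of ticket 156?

4

Insert 12: h=9, slot 9 empty -> index 9.
Insert 501: h=0, slot 0 empty -> index 0.
Insert 453: h=5, slot 5 empty -> index 5.
Insert 882: h=5, h2=3, slot 5 occupied -> index 8.
Insert 583: h=2, slot 2 empty -> index 2.
Insert 586: h=1, slot 1 empty -> index 1.
Insert 156: h=5, h2=7, slots 5,1,8 occupied -> index 4.
Insert 395: h=6, slot 6 empty -> index 6.
Table: [501, 586, 583, —, 156, 453, 395, —, 882, 12, —]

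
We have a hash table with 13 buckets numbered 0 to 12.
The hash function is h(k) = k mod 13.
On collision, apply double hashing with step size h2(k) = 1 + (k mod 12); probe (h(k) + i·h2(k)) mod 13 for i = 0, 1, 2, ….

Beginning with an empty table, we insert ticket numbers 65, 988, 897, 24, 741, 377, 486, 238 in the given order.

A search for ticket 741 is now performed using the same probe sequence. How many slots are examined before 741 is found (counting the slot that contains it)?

Insert 65: h=0, slot 0 empty → index 0.
Insert 988: h=0, h2=5, slot 0 occupied → index 5.
Insert 897: h=0, h2=10, slot 0 occupied → index 10.
Insert 24: h=11, slot 11 empty → index 11.
Insert 741: h=0, h2=10, slots 0,10 occupied → index 7.
Insert 377: h=0, h2=6, slot 0 occupied → index 6.
Insert 486: h=5, h2=7, slot 5 occupied → index 12.
Insert 238: h=4, slot 4 empty → index 4.
Table: [65, _, _, _, 238, 988, 377, 741, _, _, 897, 24, 486]
Lookup 741: h=0, h2=10, probe 0,10,7 → found at 7.

3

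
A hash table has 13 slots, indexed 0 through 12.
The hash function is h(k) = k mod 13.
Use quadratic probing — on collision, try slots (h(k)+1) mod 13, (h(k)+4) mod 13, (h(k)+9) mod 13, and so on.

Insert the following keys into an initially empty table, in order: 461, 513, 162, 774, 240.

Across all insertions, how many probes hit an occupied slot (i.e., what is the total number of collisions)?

Insert 461: h=6, slot 6 empty -> index 6.
Insert 513: h=6, slot 6 occupied -> index 7.
Insert 162: h=6, slots 6,7 occupied -> index 10.
Insert 774: h=7, slot 7 occupied -> index 8.
Insert 240: h=6, slots 6,7,10 occupied -> index 2.
Table: [—, —, 240, —, —, —, 461, 513, 774, —, 162, —, —]

7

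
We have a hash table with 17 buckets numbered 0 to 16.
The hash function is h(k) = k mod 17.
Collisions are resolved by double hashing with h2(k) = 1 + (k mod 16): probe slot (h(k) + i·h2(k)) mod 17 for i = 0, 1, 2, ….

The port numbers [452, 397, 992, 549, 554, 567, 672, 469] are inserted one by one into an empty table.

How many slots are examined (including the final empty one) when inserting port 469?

452: h=10 → slot 10
397: h=6 → slot 6
992: h=6, h2=1, probe 6,7 → slot 7
549: h=5 → slot 5
554: h=10, h2=11, probe 10,4 → slot 4
567: h=6, h2=8, probe 6,14 → slot 14
672: h=9 → slot 9
469: h=10, h2=6, probe 10,16 → slot 16
Table: [_, _, _, _, 554, 549, 397, 992, _, 672, 452, _, _, _, 567, _, 469]

2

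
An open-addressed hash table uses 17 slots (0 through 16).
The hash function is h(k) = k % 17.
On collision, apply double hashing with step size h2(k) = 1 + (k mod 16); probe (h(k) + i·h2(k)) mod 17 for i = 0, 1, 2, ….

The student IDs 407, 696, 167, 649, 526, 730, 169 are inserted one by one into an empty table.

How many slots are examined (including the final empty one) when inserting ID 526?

3

Insert 407: h=16, slot 16 empty → index 16.
Insert 696: h=16, h2=9, slot 16 occupied → index 8.
Insert 167: h=14, slot 14 empty → index 14.
Insert 649: h=3, slot 3 empty → index 3.
Insert 526: h=16, h2=15, slots 16,14 occupied → index 12.
Insert 730: h=16, h2=11, slot 16 occupied → index 10.
Insert 169: h=16, h2=10, slot 16 occupied → index 9.
Table: [., ., ., 649, ., ., ., ., 696, 169, 730, ., 526, ., 167, ., 407]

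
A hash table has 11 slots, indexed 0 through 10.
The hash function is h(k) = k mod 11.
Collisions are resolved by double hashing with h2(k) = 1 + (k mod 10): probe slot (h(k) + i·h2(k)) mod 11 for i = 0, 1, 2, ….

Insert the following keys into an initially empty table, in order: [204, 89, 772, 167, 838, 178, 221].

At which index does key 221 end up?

3

204: h=6 => slot 6
89: h=1 => slot 1
772: h=2 => slot 2
167: h=2, h2=8, probe 2,10 => slot 10
838: h=2, h2=9, probe 2,0 => slot 0
178: h=2, h2=9, probe 2,0,9 => slot 9
221: h=1, h2=2, probe 1,3 => slot 3
Table: [838, 89, 772, 221, _, _, 204, _, _, 178, 167]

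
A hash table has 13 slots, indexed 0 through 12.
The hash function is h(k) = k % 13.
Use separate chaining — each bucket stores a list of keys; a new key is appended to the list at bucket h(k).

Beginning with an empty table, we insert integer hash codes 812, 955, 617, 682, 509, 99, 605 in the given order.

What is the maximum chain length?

812 -> bucket 6
955 -> bucket 6 (collision)
617 -> bucket 6 (collision)
682 -> bucket 6 (collision)
509 -> bucket 2
99 -> bucket 8
605 -> bucket 7
Final buckets:
0: .
1: .
2: 509
3: .
4: .
5: .
6: 812 -> 955 -> 617 -> 682
7: 605
8: 99
9: .
10: .
11: .
12: .

4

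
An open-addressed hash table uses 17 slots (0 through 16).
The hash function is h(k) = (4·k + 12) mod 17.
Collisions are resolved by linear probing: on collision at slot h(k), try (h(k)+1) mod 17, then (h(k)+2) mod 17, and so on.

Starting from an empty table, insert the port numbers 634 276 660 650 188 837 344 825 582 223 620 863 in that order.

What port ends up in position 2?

582

Insert 634: h=15, slot 15 empty => index 15.
Insert 276: h=11, slot 11 empty => index 11.
Insert 660: h=0, slot 0 empty => index 0.
Insert 650: h=11, slot 11 occupied => index 12.
Insert 188: h=16, slot 16 empty => index 16.
Insert 837: h=11, slots 11,12 occupied => index 13.
Insert 344: h=11, slots 11,12,13 occupied => index 14.
Insert 825: h=14, slots 14,15,16,0 occupied => index 1.
Insert 582: h=11, slots 11,12,13,14,15,16,0,1 occupied => index 2.
Insert 223: h=3, slot 3 empty => index 3.
Insert 620: h=10, slot 10 empty => index 10.
Insert 863: h=13, slots 13,14,15,16,0,1,2,3 occupied => index 4.
Table: [660, 825, 582, 223, 863, _, _, _, _, _, 620, 276, 650, 837, 344, 634, 188]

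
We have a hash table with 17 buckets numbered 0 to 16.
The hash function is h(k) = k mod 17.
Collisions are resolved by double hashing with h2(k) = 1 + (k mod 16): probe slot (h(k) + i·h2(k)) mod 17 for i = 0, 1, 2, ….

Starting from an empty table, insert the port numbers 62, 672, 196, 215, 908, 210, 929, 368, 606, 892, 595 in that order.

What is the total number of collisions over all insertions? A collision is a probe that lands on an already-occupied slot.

62 hashes to 11; slot 11 is free => place at 11.
672 hashes to 9; slot 9 is free => place at 9.
196 hashes to 9, h2=5; 9 taken => place at 14.
215 hashes to 11, h2=8; 11 taken => place at 2.
908 hashes to 7; slot 7 is free => place at 7.
210 hashes to 6; slot 6 is free => place at 6.
929 hashes to 11, h2=2; 11 taken => place at 13.
368 hashes to 11, h2=1; 11 taken => place at 12.
606 hashes to 11, h2=15; 11,9,7 taken => place at 5.
892 hashes to 8; slot 8 is free => place at 8.
595 hashes to 0; slot 0 is free => place at 0.
Table: [595, ., 215, ., ., 606, 210, 908, 892, 672, ., 62, 368, 929, 196, ., .]

7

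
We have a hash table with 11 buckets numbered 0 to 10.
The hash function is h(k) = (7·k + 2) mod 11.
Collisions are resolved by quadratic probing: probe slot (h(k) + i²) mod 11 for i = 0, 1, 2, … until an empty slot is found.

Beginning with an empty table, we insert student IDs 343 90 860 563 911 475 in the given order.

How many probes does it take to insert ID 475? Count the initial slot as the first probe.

6

343 hashes to 5; slot 5 is free → place at 5.
90 hashes to 5; 5 taken → place at 6.
860 hashes to 5; 5,6 taken → place at 9.
563 hashes to 5; 5,6,9 taken → place at 3.
911 hashes to 10; slot 10 is free → place at 10.
475 hashes to 5; 5,6,9,3,10 taken → place at 8.
Table: [∅, ∅, ∅, 563, ∅, 343, 90, ∅, 475, 860, 911]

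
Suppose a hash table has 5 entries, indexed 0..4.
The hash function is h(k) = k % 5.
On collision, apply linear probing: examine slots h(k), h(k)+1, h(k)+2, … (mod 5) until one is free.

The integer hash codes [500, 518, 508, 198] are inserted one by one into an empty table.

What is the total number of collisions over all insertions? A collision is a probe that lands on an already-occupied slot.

4

Insert 500: h=0, slot 0 empty => index 0.
Insert 518: h=3, slot 3 empty => index 3.
Insert 508: h=3, slot 3 occupied => index 4.
Insert 198: h=3, slots 3,4,0 occupied => index 1.
Table: [500, 198, ∅, 518, 508]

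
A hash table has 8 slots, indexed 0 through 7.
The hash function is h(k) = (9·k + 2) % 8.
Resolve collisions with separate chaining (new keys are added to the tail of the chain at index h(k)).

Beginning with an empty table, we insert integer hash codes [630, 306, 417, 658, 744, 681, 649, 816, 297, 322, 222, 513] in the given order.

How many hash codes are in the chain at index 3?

5

630 → bucket 0
306 → bucket 4
417 → bucket 3
658 → bucket 4 (collision)
744 → bucket 2
681 → bucket 3 (collision)
649 → bucket 3 (collision)
816 → bucket 2 (collision)
297 → bucket 3 (collision)
322 → bucket 4 (collision)
222 → bucket 0 (collision)
513 → bucket 3 (collision)
Final buckets:
0: 630 -> 222
1: ∅
2: 744 -> 816
3: 417 -> 681 -> 649 -> 297 -> 513
4: 306 -> 658 -> 322
5: ∅
6: ∅
7: ∅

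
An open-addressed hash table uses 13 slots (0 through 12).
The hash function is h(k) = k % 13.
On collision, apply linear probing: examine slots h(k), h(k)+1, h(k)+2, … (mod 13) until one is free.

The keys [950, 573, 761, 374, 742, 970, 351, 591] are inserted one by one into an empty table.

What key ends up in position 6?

Insert 950: h=1, slot 1 empty -> index 1.
Insert 573: h=1, slot 1 occupied -> index 2.
Insert 761: h=7, slot 7 empty -> index 7.
Insert 374: h=10, slot 10 empty -> index 10.
Insert 742: h=1, slots 1,2 occupied -> index 3.
Insert 970: h=8, slot 8 empty -> index 8.
Insert 351: h=0, slot 0 empty -> index 0.
Insert 591: h=6, slot 6 empty -> index 6.
Table: [351, 950, 573, 742, _, _, 591, 761, 970, _, 374, _, _]

591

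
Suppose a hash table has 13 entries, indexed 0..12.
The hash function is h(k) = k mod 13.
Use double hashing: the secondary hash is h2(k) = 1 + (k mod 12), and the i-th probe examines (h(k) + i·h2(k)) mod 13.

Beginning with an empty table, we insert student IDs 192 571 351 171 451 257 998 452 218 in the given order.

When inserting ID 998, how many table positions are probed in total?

4

192 hashes to 10; slot 10 is free → place at 10.
571 hashes to 12; slot 12 is free → place at 12.
351 hashes to 0; slot 0 is free → place at 0.
171 hashes to 2; slot 2 is free → place at 2.
451 hashes to 9; slot 9 is free → place at 9.
257 hashes to 10, h2=6; 10 taken → place at 3.
998 hashes to 10, h2=3; 10,0,3 taken → place at 6.
452 hashes to 10, h2=9; 10,6,2 taken → place at 11.
218 hashes to 10, h2=3; 10,0,3,6,9,12,2 taken → place at 5.
Table: [351, —, 171, 257, —, 218, 998, —, —, 451, 192, 452, 571]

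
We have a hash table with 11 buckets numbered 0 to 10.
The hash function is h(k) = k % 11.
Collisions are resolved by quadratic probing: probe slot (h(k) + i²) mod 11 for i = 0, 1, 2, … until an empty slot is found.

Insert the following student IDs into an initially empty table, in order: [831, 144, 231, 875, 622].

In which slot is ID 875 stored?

7

831 hashes to 6; slot 6 is free => place at 6.
144 hashes to 1; slot 1 is free => place at 1.
231 hashes to 0; slot 0 is free => place at 0.
875 hashes to 6; 6 taken => place at 7.
622 hashes to 6; 6,7 taken => place at 10.
Table: [231, 144, ∅, ∅, ∅, ∅, 831, 875, ∅, ∅, 622]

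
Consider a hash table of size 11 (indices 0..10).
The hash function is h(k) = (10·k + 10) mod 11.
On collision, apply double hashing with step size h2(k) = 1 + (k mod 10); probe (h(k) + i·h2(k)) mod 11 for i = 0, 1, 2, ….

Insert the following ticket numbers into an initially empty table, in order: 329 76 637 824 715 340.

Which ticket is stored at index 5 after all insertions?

329: h=0 → slot 0
76: h=0, h2=7, probe 0,7 → slot 7
637: h=0, h2=8, probe 0,8 → slot 8
824: h=0, h2=5, probe 0,5 → slot 5
715: h=10 → slot 10
340: h=0, h2=1, probe 0,1 → slot 1
Table: [329, 340, —, —, —, 824, —, 76, 637, —, 715]

824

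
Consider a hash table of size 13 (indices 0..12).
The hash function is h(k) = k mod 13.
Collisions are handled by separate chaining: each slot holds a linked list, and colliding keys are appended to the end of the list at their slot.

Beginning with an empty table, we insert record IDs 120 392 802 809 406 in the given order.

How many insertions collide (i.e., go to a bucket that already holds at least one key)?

2

Insert 120: h=3, bucket 3 empty → new chain.
Insert 392: h=2, bucket 2 empty → new chain.
Insert 802: h=9, bucket 9 empty → new chain.
Insert 809: h=3, bucket 3 nonempty → append to chain.
Insert 406: h=3, bucket 3 nonempty → append to chain.
Final buckets:
0: -
1: -
2: 392
3: 120 -> 809 -> 406
4: -
5: -
6: -
7: -
8: -
9: 802
10: -
11: -
12: -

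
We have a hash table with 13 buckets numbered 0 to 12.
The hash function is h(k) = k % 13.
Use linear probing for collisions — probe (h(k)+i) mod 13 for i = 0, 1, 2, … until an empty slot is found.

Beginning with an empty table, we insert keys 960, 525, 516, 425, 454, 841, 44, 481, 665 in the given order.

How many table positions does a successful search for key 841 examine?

Insert 960: h=11, slot 11 empty -> index 11.
Insert 525: h=5, slot 5 empty -> index 5.
Insert 516: h=9, slot 9 empty -> index 9.
Insert 425: h=9, slot 9 occupied -> index 10.
Insert 454: h=12, slot 12 empty -> index 12.
Insert 841: h=9, slots 9,10,11,12 occupied -> index 0.
Insert 44: h=5, slot 5 occupied -> index 6.
Insert 481: h=0, slot 0 occupied -> index 1.
Insert 665: h=2, slot 2 empty -> index 2.
Table: [841, 481, 665, _, _, 525, 44, _, _, 516, 425, 960, 454]
Lookup 841: h=9, probe 9,10,11,12,0 → found at 0.

5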